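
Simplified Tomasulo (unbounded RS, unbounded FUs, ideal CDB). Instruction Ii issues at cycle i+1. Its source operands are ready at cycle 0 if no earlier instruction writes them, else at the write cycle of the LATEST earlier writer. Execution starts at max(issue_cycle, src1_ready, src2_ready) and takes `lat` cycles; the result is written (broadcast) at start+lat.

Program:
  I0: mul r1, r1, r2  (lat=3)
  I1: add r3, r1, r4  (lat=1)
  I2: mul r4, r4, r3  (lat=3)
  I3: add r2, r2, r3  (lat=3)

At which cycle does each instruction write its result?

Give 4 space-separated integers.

Answer: 4 5 8 8

Derivation:
I0 mul r1: issue@1 deps=(None,None) exec_start@1 write@4
I1 add r3: issue@2 deps=(0,None) exec_start@4 write@5
I2 mul r4: issue@3 deps=(None,1) exec_start@5 write@8
I3 add r2: issue@4 deps=(None,1) exec_start@5 write@8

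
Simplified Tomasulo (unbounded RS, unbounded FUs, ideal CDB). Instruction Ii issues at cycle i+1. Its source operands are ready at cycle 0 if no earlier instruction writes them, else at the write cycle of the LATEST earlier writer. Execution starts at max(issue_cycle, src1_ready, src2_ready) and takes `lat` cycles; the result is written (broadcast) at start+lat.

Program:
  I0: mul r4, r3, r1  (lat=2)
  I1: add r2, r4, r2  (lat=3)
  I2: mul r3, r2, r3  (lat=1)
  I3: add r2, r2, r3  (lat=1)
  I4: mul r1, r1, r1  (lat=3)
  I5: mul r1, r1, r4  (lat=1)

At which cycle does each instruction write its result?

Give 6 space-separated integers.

Answer: 3 6 7 8 8 9

Derivation:
I0 mul r4: issue@1 deps=(None,None) exec_start@1 write@3
I1 add r2: issue@2 deps=(0,None) exec_start@3 write@6
I2 mul r3: issue@3 deps=(1,None) exec_start@6 write@7
I3 add r2: issue@4 deps=(1,2) exec_start@7 write@8
I4 mul r1: issue@5 deps=(None,None) exec_start@5 write@8
I5 mul r1: issue@6 deps=(4,0) exec_start@8 write@9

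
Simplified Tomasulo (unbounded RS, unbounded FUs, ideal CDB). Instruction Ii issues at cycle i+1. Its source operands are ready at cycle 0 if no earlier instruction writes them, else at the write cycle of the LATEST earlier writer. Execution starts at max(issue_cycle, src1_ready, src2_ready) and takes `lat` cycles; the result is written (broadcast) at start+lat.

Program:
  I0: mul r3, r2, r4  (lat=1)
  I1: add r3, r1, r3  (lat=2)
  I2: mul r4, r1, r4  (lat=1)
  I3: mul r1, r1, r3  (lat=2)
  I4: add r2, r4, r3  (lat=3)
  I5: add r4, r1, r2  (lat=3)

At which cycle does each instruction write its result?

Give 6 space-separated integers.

I0 mul r3: issue@1 deps=(None,None) exec_start@1 write@2
I1 add r3: issue@2 deps=(None,0) exec_start@2 write@4
I2 mul r4: issue@3 deps=(None,None) exec_start@3 write@4
I3 mul r1: issue@4 deps=(None,1) exec_start@4 write@6
I4 add r2: issue@5 deps=(2,1) exec_start@5 write@8
I5 add r4: issue@6 deps=(3,4) exec_start@8 write@11

Answer: 2 4 4 6 8 11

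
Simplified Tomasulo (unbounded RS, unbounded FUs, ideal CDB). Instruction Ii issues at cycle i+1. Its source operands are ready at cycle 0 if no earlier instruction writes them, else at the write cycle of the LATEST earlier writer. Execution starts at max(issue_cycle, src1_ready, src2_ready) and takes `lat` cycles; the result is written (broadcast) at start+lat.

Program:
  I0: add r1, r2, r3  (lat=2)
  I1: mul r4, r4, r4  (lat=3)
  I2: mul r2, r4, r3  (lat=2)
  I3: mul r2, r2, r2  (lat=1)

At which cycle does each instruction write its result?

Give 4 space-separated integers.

I0 add r1: issue@1 deps=(None,None) exec_start@1 write@3
I1 mul r4: issue@2 deps=(None,None) exec_start@2 write@5
I2 mul r2: issue@3 deps=(1,None) exec_start@5 write@7
I3 mul r2: issue@4 deps=(2,2) exec_start@7 write@8

Answer: 3 5 7 8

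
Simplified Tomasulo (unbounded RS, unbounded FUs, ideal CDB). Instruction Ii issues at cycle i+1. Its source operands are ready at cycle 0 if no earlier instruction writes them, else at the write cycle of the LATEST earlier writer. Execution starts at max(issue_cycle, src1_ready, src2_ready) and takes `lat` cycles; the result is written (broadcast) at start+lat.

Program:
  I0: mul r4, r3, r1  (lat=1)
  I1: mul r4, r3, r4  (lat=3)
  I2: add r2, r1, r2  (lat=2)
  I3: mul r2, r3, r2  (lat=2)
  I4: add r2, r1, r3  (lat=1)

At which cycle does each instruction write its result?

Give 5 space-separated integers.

Answer: 2 5 5 7 6

Derivation:
I0 mul r4: issue@1 deps=(None,None) exec_start@1 write@2
I1 mul r4: issue@2 deps=(None,0) exec_start@2 write@5
I2 add r2: issue@3 deps=(None,None) exec_start@3 write@5
I3 mul r2: issue@4 deps=(None,2) exec_start@5 write@7
I4 add r2: issue@5 deps=(None,None) exec_start@5 write@6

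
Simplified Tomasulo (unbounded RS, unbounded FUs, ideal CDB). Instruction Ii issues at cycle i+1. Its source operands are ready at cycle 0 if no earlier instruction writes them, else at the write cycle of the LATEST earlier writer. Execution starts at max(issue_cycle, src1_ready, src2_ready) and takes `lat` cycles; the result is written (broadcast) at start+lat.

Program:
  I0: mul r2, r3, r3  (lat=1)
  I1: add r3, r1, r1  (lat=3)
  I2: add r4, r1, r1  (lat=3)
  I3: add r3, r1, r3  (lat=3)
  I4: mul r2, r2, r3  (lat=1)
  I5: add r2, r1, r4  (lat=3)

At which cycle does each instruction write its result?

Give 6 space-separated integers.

I0 mul r2: issue@1 deps=(None,None) exec_start@1 write@2
I1 add r3: issue@2 deps=(None,None) exec_start@2 write@5
I2 add r4: issue@3 deps=(None,None) exec_start@3 write@6
I3 add r3: issue@4 deps=(None,1) exec_start@5 write@8
I4 mul r2: issue@5 deps=(0,3) exec_start@8 write@9
I5 add r2: issue@6 deps=(None,2) exec_start@6 write@9

Answer: 2 5 6 8 9 9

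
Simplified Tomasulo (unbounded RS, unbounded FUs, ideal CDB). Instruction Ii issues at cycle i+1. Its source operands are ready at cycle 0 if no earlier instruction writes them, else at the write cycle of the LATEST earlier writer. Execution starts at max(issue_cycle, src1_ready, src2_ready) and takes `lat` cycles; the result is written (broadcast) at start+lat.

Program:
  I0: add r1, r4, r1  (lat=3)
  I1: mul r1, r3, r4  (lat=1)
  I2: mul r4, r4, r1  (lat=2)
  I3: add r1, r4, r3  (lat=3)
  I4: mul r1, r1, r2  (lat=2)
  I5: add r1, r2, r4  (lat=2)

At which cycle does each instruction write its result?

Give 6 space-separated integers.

Answer: 4 3 5 8 10 8

Derivation:
I0 add r1: issue@1 deps=(None,None) exec_start@1 write@4
I1 mul r1: issue@2 deps=(None,None) exec_start@2 write@3
I2 mul r4: issue@3 deps=(None,1) exec_start@3 write@5
I3 add r1: issue@4 deps=(2,None) exec_start@5 write@8
I4 mul r1: issue@5 deps=(3,None) exec_start@8 write@10
I5 add r1: issue@6 deps=(None,2) exec_start@6 write@8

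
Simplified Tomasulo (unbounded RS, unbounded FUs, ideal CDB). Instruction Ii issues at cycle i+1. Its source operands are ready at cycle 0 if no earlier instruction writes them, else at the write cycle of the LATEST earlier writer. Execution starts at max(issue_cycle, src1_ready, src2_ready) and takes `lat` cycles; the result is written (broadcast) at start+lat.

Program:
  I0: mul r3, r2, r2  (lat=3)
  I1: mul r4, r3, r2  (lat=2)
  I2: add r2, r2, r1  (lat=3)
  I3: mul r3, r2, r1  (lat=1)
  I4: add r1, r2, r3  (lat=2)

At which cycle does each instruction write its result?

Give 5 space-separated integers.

I0 mul r3: issue@1 deps=(None,None) exec_start@1 write@4
I1 mul r4: issue@2 deps=(0,None) exec_start@4 write@6
I2 add r2: issue@3 deps=(None,None) exec_start@3 write@6
I3 mul r3: issue@4 deps=(2,None) exec_start@6 write@7
I4 add r1: issue@5 deps=(2,3) exec_start@7 write@9

Answer: 4 6 6 7 9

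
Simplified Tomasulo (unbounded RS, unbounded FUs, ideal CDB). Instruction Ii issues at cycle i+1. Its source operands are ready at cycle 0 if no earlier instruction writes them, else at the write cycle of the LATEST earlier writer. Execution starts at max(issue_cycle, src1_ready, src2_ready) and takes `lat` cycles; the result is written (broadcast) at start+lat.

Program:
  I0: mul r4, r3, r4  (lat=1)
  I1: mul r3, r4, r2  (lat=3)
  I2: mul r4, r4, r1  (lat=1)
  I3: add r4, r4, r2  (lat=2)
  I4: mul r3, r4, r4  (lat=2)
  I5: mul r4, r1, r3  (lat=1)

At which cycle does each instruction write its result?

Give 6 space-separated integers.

Answer: 2 5 4 6 8 9

Derivation:
I0 mul r4: issue@1 deps=(None,None) exec_start@1 write@2
I1 mul r3: issue@2 deps=(0,None) exec_start@2 write@5
I2 mul r4: issue@3 deps=(0,None) exec_start@3 write@4
I3 add r4: issue@4 deps=(2,None) exec_start@4 write@6
I4 mul r3: issue@5 deps=(3,3) exec_start@6 write@8
I5 mul r4: issue@6 deps=(None,4) exec_start@8 write@9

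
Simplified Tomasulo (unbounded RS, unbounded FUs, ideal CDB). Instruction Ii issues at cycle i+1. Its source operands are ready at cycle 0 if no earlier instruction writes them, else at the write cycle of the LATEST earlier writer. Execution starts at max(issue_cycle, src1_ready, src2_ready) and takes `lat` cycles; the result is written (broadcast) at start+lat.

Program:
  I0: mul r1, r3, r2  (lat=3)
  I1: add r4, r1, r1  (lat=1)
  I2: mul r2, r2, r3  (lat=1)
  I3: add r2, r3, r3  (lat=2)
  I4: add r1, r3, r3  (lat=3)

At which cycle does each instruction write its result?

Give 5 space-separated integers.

Answer: 4 5 4 6 8

Derivation:
I0 mul r1: issue@1 deps=(None,None) exec_start@1 write@4
I1 add r4: issue@2 deps=(0,0) exec_start@4 write@5
I2 mul r2: issue@3 deps=(None,None) exec_start@3 write@4
I3 add r2: issue@4 deps=(None,None) exec_start@4 write@6
I4 add r1: issue@5 deps=(None,None) exec_start@5 write@8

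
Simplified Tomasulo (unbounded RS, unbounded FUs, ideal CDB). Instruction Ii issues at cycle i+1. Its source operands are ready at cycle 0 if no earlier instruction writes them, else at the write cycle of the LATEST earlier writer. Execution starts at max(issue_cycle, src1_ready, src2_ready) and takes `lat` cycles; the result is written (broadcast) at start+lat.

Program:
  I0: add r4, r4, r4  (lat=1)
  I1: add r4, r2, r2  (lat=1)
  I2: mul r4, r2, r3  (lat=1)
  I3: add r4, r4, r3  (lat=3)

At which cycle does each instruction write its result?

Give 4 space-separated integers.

I0 add r4: issue@1 deps=(None,None) exec_start@1 write@2
I1 add r4: issue@2 deps=(None,None) exec_start@2 write@3
I2 mul r4: issue@3 deps=(None,None) exec_start@3 write@4
I3 add r4: issue@4 deps=(2,None) exec_start@4 write@7

Answer: 2 3 4 7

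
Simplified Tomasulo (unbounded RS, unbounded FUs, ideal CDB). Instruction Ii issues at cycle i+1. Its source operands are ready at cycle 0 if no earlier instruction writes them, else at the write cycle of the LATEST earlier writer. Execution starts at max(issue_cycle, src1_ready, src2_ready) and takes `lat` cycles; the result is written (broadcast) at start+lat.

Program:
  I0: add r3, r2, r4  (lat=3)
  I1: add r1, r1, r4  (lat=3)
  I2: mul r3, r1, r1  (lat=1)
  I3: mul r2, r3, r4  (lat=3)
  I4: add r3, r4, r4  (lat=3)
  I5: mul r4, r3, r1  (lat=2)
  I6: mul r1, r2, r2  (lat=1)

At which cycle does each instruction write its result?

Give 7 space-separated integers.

Answer: 4 5 6 9 8 10 10

Derivation:
I0 add r3: issue@1 deps=(None,None) exec_start@1 write@4
I1 add r1: issue@2 deps=(None,None) exec_start@2 write@5
I2 mul r3: issue@3 deps=(1,1) exec_start@5 write@6
I3 mul r2: issue@4 deps=(2,None) exec_start@6 write@9
I4 add r3: issue@5 deps=(None,None) exec_start@5 write@8
I5 mul r4: issue@6 deps=(4,1) exec_start@8 write@10
I6 mul r1: issue@7 deps=(3,3) exec_start@9 write@10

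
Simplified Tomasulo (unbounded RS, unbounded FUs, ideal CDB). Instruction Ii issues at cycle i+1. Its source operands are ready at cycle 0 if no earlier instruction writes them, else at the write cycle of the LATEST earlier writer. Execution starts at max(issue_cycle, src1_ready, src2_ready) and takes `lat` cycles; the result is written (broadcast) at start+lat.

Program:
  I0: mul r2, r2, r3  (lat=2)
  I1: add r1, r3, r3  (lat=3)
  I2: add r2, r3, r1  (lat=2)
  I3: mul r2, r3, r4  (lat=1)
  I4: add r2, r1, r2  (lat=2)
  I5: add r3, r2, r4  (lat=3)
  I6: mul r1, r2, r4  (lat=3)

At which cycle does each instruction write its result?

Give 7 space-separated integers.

I0 mul r2: issue@1 deps=(None,None) exec_start@1 write@3
I1 add r1: issue@2 deps=(None,None) exec_start@2 write@5
I2 add r2: issue@3 deps=(None,1) exec_start@5 write@7
I3 mul r2: issue@4 deps=(None,None) exec_start@4 write@5
I4 add r2: issue@5 deps=(1,3) exec_start@5 write@7
I5 add r3: issue@6 deps=(4,None) exec_start@7 write@10
I6 mul r1: issue@7 deps=(4,None) exec_start@7 write@10

Answer: 3 5 7 5 7 10 10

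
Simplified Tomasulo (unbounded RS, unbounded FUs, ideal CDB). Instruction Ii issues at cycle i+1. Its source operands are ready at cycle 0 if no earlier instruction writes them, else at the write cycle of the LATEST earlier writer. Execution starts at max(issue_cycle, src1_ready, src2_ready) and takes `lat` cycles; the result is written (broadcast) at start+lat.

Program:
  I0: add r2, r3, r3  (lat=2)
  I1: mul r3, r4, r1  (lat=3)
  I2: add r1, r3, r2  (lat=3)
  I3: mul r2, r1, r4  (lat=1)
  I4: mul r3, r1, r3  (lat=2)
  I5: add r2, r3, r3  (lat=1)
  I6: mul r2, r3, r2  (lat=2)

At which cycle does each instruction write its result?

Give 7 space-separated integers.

I0 add r2: issue@1 deps=(None,None) exec_start@1 write@3
I1 mul r3: issue@2 deps=(None,None) exec_start@2 write@5
I2 add r1: issue@3 deps=(1,0) exec_start@5 write@8
I3 mul r2: issue@4 deps=(2,None) exec_start@8 write@9
I4 mul r3: issue@5 deps=(2,1) exec_start@8 write@10
I5 add r2: issue@6 deps=(4,4) exec_start@10 write@11
I6 mul r2: issue@7 deps=(4,5) exec_start@11 write@13

Answer: 3 5 8 9 10 11 13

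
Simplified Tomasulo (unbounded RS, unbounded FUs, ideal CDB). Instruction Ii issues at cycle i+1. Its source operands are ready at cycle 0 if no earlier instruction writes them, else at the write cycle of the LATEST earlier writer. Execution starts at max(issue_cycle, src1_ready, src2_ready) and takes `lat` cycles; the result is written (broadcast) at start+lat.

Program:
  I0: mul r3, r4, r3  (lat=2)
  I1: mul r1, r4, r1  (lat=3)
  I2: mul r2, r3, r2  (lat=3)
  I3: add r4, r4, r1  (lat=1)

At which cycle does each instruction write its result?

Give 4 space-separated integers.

I0 mul r3: issue@1 deps=(None,None) exec_start@1 write@3
I1 mul r1: issue@2 deps=(None,None) exec_start@2 write@5
I2 mul r2: issue@3 deps=(0,None) exec_start@3 write@6
I3 add r4: issue@4 deps=(None,1) exec_start@5 write@6

Answer: 3 5 6 6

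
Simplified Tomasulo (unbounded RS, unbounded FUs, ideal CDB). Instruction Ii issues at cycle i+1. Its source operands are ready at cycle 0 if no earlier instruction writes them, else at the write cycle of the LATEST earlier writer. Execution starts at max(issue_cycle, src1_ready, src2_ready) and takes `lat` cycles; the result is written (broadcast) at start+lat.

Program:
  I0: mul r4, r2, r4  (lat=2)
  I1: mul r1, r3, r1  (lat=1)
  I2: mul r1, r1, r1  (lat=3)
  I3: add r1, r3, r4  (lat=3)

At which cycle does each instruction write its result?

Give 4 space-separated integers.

Answer: 3 3 6 7

Derivation:
I0 mul r4: issue@1 deps=(None,None) exec_start@1 write@3
I1 mul r1: issue@2 deps=(None,None) exec_start@2 write@3
I2 mul r1: issue@3 deps=(1,1) exec_start@3 write@6
I3 add r1: issue@4 deps=(None,0) exec_start@4 write@7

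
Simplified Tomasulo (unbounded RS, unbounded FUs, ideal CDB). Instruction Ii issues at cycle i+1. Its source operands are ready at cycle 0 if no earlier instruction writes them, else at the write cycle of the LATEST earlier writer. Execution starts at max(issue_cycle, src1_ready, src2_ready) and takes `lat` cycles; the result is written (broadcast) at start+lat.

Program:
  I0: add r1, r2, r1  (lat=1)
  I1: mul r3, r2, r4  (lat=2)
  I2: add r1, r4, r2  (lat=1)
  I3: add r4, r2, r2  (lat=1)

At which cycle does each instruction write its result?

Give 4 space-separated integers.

Answer: 2 4 4 5

Derivation:
I0 add r1: issue@1 deps=(None,None) exec_start@1 write@2
I1 mul r3: issue@2 deps=(None,None) exec_start@2 write@4
I2 add r1: issue@3 deps=(None,None) exec_start@3 write@4
I3 add r4: issue@4 deps=(None,None) exec_start@4 write@5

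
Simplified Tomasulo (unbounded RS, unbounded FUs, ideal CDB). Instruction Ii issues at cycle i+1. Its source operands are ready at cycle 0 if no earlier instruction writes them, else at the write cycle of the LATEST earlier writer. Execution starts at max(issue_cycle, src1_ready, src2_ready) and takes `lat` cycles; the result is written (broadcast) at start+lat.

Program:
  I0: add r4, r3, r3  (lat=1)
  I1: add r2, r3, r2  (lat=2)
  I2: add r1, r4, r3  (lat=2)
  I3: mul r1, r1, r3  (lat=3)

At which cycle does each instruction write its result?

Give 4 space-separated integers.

I0 add r4: issue@1 deps=(None,None) exec_start@1 write@2
I1 add r2: issue@2 deps=(None,None) exec_start@2 write@4
I2 add r1: issue@3 deps=(0,None) exec_start@3 write@5
I3 mul r1: issue@4 deps=(2,None) exec_start@5 write@8

Answer: 2 4 5 8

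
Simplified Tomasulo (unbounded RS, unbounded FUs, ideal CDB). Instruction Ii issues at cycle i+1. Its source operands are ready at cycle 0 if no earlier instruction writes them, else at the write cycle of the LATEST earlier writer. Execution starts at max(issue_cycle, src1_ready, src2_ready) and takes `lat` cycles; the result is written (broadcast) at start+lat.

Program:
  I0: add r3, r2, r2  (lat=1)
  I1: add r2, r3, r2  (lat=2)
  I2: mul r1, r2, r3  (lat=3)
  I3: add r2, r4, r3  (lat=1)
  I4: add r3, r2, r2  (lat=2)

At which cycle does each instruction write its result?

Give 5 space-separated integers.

Answer: 2 4 7 5 7

Derivation:
I0 add r3: issue@1 deps=(None,None) exec_start@1 write@2
I1 add r2: issue@2 deps=(0,None) exec_start@2 write@4
I2 mul r1: issue@3 deps=(1,0) exec_start@4 write@7
I3 add r2: issue@4 deps=(None,0) exec_start@4 write@5
I4 add r3: issue@5 deps=(3,3) exec_start@5 write@7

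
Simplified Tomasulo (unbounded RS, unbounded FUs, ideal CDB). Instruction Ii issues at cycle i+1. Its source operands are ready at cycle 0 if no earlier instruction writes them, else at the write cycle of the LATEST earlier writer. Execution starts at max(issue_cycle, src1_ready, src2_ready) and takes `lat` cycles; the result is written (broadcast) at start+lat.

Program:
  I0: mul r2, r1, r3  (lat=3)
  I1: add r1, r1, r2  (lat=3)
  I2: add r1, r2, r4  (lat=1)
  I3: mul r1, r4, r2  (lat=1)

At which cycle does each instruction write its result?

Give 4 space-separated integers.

I0 mul r2: issue@1 deps=(None,None) exec_start@1 write@4
I1 add r1: issue@2 deps=(None,0) exec_start@4 write@7
I2 add r1: issue@3 deps=(0,None) exec_start@4 write@5
I3 mul r1: issue@4 deps=(None,0) exec_start@4 write@5

Answer: 4 7 5 5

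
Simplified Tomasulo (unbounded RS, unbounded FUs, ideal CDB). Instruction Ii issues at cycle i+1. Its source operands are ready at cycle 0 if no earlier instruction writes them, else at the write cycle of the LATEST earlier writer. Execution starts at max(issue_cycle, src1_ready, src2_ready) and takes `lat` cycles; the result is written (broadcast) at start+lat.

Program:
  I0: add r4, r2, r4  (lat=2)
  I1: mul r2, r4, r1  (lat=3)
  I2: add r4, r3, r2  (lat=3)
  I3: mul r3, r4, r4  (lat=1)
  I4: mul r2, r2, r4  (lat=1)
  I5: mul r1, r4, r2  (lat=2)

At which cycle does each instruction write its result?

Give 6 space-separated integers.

Answer: 3 6 9 10 10 12

Derivation:
I0 add r4: issue@1 deps=(None,None) exec_start@1 write@3
I1 mul r2: issue@2 deps=(0,None) exec_start@3 write@6
I2 add r4: issue@3 deps=(None,1) exec_start@6 write@9
I3 mul r3: issue@4 deps=(2,2) exec_start@9 write@10
I4 mul r2: issue@5 deps=(1,2) exec_start@9 write@10
I5 mul r1: issue@6 deps=(2,4) exec_start@10 write@12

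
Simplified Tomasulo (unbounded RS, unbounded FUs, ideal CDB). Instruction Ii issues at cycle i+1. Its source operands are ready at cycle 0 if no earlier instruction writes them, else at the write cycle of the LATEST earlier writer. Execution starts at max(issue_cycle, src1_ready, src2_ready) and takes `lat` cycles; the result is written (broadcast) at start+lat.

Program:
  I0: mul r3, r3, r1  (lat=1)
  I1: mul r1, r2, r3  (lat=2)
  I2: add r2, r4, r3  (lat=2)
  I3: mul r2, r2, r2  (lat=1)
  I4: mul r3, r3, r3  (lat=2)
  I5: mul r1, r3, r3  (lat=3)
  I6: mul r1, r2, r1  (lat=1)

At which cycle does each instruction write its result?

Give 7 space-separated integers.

Answer: 2 4 5 6 7 10 11

Derivation:
I0 mul r3: issue@1 deps=(None,None) exec_start@1 write@2
I1 mul r1: issue@2 deps=(None,0) exec_start@2 write@4
I2 add r2: issue@3 deps=(None,0) exec_start@3 write@5
I3 mul r2: issue@4 deps=(2,2) exec_start@5 write@6
I4 mul r3: issue@5 deps=(0,0) exec_start@5 write@7
I5 mul r1: issue@6 deps=(4,4) exec_start@7 write@10
I6 mul r1: issue@7 deps=(3,5) exec_start@10 write@11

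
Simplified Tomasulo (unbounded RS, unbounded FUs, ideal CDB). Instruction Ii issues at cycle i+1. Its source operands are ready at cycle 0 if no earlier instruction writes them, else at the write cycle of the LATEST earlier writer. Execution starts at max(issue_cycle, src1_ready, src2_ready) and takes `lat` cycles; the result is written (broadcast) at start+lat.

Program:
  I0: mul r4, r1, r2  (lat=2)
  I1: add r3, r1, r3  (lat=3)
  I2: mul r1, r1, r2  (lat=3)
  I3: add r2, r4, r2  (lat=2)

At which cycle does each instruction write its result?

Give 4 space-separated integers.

I0 mul r4: issue@1 deps=(None,None) exec_start@1 write@3
I1 add r3: issue@2 deps=(None,None) exec_start@2 write@5
I2 mul r1: issue@3 deps=(None,None) exec_start@3 write@6
I3 add r2: issue@4 deps=(0,None) exec_start@4 write@6

Answer: 3 5 6 6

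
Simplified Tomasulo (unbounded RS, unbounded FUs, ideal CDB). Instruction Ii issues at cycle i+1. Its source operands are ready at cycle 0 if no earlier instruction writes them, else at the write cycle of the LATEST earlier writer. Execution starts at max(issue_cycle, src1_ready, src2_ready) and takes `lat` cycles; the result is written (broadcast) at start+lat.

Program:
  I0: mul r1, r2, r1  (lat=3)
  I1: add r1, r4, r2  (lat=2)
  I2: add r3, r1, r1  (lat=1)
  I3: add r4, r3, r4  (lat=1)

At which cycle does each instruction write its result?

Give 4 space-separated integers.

I0 mul r1: issue@1 deps=(None,None) exec_start@1 write@4
I1 add r1: issue@2 deps=(None,None) exec_start@2 write@4
I2 add r3: issue@3 deps=(1,1) exec_start@4 write@5
I3 add r4: issue@4 deps=(2,None) exec_start@5 write@6

Answer: 4 4 5 6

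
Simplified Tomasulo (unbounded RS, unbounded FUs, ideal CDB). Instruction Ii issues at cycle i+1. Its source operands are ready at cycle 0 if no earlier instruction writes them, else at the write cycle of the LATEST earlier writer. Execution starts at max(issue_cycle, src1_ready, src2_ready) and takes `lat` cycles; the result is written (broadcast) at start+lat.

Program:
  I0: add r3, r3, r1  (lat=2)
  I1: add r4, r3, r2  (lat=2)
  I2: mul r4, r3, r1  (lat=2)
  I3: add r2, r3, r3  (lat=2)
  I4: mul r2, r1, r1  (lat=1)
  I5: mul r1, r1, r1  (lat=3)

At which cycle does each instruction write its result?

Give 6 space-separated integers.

I0 add r3: issue@1 deps=(None,None) exec_start@1 write@3
I1 add r4: issue@2 deps=(0,None) exec_start@3 write@5
I2 mul r4: issue@3 deps=(0,None) exec_start@3 write@5
I3 add r2: issue@4 deps=(0,0) exec_start@4 write@6
I4 mul r2: issue@5 deps=(None,None) exec_start@5 write@6
I5 mul r1: issue@6 deps=(None,None) exec_start@6 write@9

Answer: 3 5 5 6 6 9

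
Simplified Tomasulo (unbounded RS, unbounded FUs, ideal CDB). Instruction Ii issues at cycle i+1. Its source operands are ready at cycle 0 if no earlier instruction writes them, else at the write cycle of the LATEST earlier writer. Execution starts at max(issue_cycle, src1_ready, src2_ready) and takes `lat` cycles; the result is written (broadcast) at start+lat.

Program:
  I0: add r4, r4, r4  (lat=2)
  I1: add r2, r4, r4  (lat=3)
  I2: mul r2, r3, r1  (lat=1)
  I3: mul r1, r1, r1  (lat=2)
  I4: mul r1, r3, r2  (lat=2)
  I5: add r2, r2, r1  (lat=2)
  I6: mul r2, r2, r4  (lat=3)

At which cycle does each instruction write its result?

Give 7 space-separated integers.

Answer: 3 6 4 6 7 9 12

Derivation:
I0 add r4: issue@1 deps=(None,None) exec_start@1 write@3
I1 add r2: issue@2 deps=(0,0) exec_start@3 write@6
I2 mul r2: issue@3 deps=(None,None) exec_start@3 write@4
I3 mul r1: issue@4 deps=(None,None) exec_start@4 write@6
I4 mul r1: issue@5 deps=(None,2) exec_start@5 write@7
I5 add r2: issue@6 deps=(2,4) exec_start@7 write@9
I6 mul r2: issue@7 deps=(5,0) exec_start@9 write@12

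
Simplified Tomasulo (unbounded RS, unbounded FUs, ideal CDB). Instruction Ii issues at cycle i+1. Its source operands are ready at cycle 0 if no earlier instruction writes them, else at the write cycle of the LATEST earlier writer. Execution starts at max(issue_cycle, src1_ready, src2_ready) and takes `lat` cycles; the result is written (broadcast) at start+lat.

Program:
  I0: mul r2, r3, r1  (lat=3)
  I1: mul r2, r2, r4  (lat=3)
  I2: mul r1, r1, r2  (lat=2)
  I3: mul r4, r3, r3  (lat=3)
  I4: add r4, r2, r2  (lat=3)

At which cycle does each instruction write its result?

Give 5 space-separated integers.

Answer: 4 7 9 7 10

Derivation:
I0 mul r2: issue@1 deps=(None,None) exec_start@1 write@4
I1 mul r2: issue@2 deps=(0,None) exec_start@4 write@7
I2 mul r1: issue@3 deps=(None,1) exec_start@7 write@9
I3 mul r4: issue@4 deps=(None,None) exec_start@4 write@7
I4 add r4: issue@5 deps=(1,1) exec_start@7 write@10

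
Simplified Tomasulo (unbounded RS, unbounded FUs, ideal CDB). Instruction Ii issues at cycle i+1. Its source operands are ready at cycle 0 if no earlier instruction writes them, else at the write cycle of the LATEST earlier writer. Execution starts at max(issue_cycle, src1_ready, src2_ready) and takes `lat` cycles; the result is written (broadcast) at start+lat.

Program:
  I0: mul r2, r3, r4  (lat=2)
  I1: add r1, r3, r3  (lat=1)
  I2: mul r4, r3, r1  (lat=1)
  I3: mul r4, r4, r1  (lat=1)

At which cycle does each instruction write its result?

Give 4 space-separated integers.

Answer: 3 3 4 5

Derivation:
I0 mul r2: issue@1 deps=(None,None) exec_start@1 write@3
I1 add r1: issue@2 deps=(None,None) exec_start@2 write@3
I2 mul r4: issue@3 deps=(None,1) exec_start@3 write@4
I3 mul r4: issue@4 deps=(2,1) exec_start@4 write@5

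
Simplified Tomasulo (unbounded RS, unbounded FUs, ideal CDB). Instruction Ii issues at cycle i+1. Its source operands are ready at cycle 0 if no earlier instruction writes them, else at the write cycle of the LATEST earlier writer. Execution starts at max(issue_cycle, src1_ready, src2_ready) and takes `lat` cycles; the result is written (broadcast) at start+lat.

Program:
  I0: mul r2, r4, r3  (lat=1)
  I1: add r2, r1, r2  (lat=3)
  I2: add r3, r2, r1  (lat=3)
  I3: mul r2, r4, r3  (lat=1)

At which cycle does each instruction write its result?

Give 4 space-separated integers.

Answer: 2 5 8 9

Derivation:
I0 mul r2: issue@1 deps=(None,None) exec_start@1 write@2
I1 add r2: issue@2 deps=(None,0) exec_start@2 write@5
I2 add r3: issue@3 deps=(1,None) exec_start@5 write@8
I3 mul r2: issue@4 deps=(None,2) exec_start@8 write@9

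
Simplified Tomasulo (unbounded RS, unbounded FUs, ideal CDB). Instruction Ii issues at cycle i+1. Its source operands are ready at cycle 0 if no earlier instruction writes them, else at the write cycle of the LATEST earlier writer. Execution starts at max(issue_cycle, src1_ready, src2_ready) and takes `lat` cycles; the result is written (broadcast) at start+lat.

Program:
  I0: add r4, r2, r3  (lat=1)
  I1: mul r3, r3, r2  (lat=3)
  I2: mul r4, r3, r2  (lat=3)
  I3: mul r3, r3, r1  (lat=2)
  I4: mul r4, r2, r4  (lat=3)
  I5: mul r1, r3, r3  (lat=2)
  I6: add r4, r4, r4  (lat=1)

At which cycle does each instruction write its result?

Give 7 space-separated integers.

Answer: 2 5 8 7 11 9 12

Derivation:
I0 add r4: issue@1 deps=(None,None) exec_start@1 write@2
I1 mul r3: issue@2 deps=(None,None) exec_start@2 write@5
I2 mul r4: issue@3 deps=(1,None) exec_start@5 write@8
I3 mul r3: issue@4 deps=(1,None) exec_start@5 write@7
I4 mul r4: issue@5 deps=(None,2) exec_start@8 write@11
I5 mul r1: issue@6 deps=(3,3) exec_start@7 write@9
I6 add r4: issue@7 deps=(4,4) exec_start@11 write@12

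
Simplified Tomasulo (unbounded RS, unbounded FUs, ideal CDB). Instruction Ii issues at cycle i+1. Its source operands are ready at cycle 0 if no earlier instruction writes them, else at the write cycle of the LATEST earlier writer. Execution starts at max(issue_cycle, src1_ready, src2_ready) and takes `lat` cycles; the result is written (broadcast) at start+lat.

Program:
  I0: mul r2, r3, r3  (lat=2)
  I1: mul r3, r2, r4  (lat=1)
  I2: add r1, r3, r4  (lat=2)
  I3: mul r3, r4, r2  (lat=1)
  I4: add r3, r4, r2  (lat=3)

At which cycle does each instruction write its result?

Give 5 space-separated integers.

Answer: 3 4 6 5 8

Derivation:
I0 mul r2: issue@1 deps=(None,None) exec_start@1 write@3
I1 mul r3: issue@2 deps=(0,None) exec_start@3 write@4
I2 add r1: issue@3 deps=(1,None) exec_start@4 write@6
I3 mul r3: issue@4 deps=(None,0) exec_start@4 write@5
I4 add r3: issue@5 deps=(None,0) exec_start@5 write@8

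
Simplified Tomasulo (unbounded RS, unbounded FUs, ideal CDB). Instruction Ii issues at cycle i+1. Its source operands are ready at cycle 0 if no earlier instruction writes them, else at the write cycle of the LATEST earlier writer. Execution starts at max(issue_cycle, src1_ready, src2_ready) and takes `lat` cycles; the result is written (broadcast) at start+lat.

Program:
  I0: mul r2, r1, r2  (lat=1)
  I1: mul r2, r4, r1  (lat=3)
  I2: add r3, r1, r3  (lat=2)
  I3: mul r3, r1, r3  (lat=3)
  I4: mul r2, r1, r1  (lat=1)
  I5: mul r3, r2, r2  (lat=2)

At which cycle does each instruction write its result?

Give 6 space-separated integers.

I0 mul r2: issue@1 deps=(None,None) exec_start@1 write@2
I1 mul r2: issue@2 deps=(None,None) exec_start@2 write@5
I2 add r3: issue@3 deps=(None,None) exec_start@3 write@5
I3 mul r3: issue@4 deps=(None,2) exec_start@5 write@8
I4 mul r2: issue@5 deps=(None,None) exec_start@5 write@6
I5 mul r3: issue@6 deps=(4,4) exec_start@6 write@8

Answer: 2 5 5 8 6 8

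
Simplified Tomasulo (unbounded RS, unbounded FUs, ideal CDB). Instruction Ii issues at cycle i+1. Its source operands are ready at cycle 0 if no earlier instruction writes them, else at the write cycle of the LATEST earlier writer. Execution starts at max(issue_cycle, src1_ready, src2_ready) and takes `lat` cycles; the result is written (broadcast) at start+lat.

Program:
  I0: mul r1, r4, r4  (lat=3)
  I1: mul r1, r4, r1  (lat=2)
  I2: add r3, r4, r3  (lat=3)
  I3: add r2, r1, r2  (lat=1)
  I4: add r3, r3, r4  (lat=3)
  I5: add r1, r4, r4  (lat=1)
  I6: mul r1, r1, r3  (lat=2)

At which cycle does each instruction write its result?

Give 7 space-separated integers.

I0 mul r1: issue@1 deps=(None,None) exec_start@1 write@4
I1 mul r1: issue@2 deps=(None,0) exec_start@4 write@6
I2 add r3: issue@3 deps=(None,None) exec_start@3 write@6
I3 add r2: issue@4 deps=(1,None) exec_start@6 write@7
I4 add r3: issue@5 deps=(2,None) exec_start@6 write@9
I5 add r1: issue@6 deps=(None,None) exec_start@6 write@7
I6 mul r1: issue@7 deps=(5,4) exec_start@9 write@11

Answer: 4 6 6 7 9 7 11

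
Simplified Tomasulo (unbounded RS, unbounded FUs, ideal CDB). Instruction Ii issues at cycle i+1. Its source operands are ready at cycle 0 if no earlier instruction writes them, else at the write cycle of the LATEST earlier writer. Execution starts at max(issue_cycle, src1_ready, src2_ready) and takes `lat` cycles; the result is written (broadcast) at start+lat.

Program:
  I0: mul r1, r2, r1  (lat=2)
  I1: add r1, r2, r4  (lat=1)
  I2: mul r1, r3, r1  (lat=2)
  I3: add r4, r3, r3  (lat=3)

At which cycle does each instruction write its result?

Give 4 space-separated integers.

I0 mul r1: issue@1 deps=(None,None) exec_start@1 write@3
I1 add r1: issue@2 deps=(None,None) exec_start@2 write@3
I2 mul r1: issue@3 deps=(None,1) exec_start@3 write@5
I3 add r4: issue@4 deps=(None,None) exec_start@4 write@7

Answer: 3 3 5 7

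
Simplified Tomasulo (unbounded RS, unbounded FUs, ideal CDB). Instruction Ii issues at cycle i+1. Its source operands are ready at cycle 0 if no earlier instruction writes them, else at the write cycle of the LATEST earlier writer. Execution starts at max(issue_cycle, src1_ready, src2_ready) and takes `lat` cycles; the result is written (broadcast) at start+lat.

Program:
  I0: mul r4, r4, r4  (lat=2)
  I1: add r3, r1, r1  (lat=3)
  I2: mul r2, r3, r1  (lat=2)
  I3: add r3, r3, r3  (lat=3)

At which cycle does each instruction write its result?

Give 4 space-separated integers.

Answer: 3 5 7 8

Derivation:
I0 mul r4: issue@1 deps=(None,None) exec_start@1 write@3
I1 add r3: issue@2 deps=(None,None) exec_start@2 write@5
I2 mul r2: issue@3 deps=(1,None) exec_start@5 write@7
I3 add r3: issue@4 deps=(1,1) exec_start@5 write@8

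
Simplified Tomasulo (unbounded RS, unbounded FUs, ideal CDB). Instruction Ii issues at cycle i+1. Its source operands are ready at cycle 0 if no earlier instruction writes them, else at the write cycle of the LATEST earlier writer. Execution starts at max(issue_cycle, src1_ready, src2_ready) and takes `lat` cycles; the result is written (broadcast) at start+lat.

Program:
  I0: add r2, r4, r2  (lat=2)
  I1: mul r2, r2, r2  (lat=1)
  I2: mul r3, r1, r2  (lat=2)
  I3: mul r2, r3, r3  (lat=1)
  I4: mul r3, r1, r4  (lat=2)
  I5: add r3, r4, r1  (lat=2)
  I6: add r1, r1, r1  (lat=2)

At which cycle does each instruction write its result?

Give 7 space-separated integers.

I0 add r2: issue@1 deps=(None,None) exec_start@1 write@3
I1 mul r2: issue@2 deps=(0,0) exec_start@3 write@4
I2 mul r3: issue@3 deps=(None,1) exec_start@4 write@6
I3 mul r2: issue@4 deps=(2,2) exec_start@6 write@7
I4 mul r3: issue@5 deps=(None,None) exec_start@5 write@7
I5 add r3: issue@6 deps=(None,None) exec_start@6 write@8
I6 add r1: issue@7 deps=(None,None) exec_start@7 write@9

Answer: 3 4 6 7 7 8 9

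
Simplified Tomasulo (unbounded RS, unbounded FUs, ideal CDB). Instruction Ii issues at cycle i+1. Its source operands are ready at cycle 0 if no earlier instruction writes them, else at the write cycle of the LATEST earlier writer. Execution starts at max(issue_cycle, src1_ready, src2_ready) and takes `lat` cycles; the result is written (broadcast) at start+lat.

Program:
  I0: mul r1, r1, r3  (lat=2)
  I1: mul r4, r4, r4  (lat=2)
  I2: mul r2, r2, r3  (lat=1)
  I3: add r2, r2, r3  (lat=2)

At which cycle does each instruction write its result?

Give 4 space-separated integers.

Answer: 3 4 4 6

Derivation:
I0 mul r1: issue@1 deps=(None,None) exec_start@1 write@3
I1 mul r4: issue@2 deps=(None,None) exec_start@2 write@4
I2 mul r2: issue@3 deps=(None,None) exec_start@3 write@4
I3 add r2: issue@4 deps=(2,None) exec_start@4 write@6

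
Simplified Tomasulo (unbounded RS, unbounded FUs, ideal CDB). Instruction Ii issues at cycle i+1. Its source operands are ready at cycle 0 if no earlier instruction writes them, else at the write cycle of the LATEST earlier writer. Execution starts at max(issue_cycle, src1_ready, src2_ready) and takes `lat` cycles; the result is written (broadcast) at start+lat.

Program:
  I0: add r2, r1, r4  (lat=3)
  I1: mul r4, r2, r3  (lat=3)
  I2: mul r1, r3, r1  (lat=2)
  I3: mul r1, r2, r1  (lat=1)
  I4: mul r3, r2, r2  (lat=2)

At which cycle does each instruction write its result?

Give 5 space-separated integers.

Answer: 4 7 5 6 7

Derivation:
I0 add r2: issue@1 deps=(None,None) exec_start@1 write@4
I1 mul r4: issue@2 deps=(0,None) exec_start@4 write@7
I2 mul r1: issue@3 deps=(None,None) exec_start@3 write@5
I3 mul r1: issue@4 deps=(0,2) exec_start@5 write@6
I4 mul r3: issue@5 deps=(0,0) exec_start@5 write@7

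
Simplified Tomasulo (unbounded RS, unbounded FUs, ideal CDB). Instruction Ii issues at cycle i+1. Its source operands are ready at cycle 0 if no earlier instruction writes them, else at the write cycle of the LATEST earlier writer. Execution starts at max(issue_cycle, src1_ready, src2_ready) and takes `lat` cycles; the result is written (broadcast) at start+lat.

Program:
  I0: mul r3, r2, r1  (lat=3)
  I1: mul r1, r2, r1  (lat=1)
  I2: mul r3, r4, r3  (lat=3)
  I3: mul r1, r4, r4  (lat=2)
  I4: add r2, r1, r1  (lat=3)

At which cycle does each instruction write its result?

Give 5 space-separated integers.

I0 mul r3: issue@1 deps=(None,None) exec_start@1 write@4
I1 mul r1: issue@2 deps=(None,None) exec_start@2 write@3
I2 mul r3: issue@3 deps=(None,0) exec_start@4 write@7
I3 mul r1: issue@4 deps=(None,None) exec_start@4 write@6
I4 add r2: issue@5 deps=(3,3) exec_start@6 write@9

Answer: 4 3 7 6 9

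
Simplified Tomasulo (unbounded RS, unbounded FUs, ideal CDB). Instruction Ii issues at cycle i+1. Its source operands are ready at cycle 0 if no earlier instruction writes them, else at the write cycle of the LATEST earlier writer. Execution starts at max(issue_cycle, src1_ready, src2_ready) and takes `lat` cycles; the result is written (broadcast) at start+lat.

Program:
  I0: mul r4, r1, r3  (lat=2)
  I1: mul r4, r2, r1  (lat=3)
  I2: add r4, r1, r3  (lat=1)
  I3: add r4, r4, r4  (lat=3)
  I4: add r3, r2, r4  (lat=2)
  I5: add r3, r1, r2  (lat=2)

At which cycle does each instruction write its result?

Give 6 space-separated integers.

I0 mul r4: issue@1 deps=(None,None) exec_start@1 write@3
I1 mul r4: issue@2 deps=(None,None) exec_start@2 write@5
I2 add r4: issue@3 deps=(None,None) exec_start@3 write@4
I3 add r4: issue@4 deps=(2,2) exec_start@4 write@7
I4 add r3: issue@5 deps=(None,3) exec_start@7 write@9
I5 add r3: issue@6 deps=(None,None) exec_start@6 write@8

Answer: 3 5 4 7 9 8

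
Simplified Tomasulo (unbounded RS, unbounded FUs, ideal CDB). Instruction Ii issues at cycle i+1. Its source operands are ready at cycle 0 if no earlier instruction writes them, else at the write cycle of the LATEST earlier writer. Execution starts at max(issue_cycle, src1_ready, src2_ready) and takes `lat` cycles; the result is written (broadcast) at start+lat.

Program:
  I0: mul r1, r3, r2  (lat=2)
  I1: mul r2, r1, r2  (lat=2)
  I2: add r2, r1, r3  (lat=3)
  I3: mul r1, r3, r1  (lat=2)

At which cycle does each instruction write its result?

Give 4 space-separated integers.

I0 mul r1: issue@1 deps=(None,None) exec_start@1 write@3
I1 mul r2: issue@2 deps=(0,None) exec_start@3 write@5
I2 add r2: issue@3 deps=(0,None) exec_start@3 write@6
I3 mul r1: issue@4 deps=(None,0) exec_start@4 write@6

Answer: 3 5 6 6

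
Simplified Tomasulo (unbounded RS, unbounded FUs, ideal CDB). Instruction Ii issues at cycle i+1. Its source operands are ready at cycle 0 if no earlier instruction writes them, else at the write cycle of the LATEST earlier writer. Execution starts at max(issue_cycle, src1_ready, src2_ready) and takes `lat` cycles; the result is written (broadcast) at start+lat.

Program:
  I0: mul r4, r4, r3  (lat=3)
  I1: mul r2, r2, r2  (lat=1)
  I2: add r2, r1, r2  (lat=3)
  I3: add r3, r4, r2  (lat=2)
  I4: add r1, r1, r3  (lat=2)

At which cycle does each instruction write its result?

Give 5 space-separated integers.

I0 mul r4: issue@1 deps=(None,None) exec_start@1 write@4
I1 mul r2: issue@2 deps=(None,None) exec_start@2 write@3
I2 add r2: issue@3 deps=(None,1) exec_start@3 write@6
I3 add r3: issue@4 deps=(0,2) exec_start@6 write@8
I4 add r1: issue@5 deps=(None,3) exec_start@8 write@10

Answer: 4 3 6 8 10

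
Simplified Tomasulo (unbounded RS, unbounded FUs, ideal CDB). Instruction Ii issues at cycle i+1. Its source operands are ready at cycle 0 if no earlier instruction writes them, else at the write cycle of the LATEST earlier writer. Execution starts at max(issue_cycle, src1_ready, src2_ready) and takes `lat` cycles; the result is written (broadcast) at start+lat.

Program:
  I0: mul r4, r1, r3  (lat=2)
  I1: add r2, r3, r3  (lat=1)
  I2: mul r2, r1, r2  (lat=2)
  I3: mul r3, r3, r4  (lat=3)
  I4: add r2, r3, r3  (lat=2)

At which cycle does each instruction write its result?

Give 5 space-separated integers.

I0 mul r4: issue@1 deps=(None,None) exec_start@1 write@3
I1 add r2: issue@2 deps=(None,None) exec_start@2 write@3
I2 mul r2: issue@3 deps=(None,1) exec_start@3 write@5
I3 mul r3: issue@4 deps=(None,0) exec_start@4 write@7
I4 add r2: issue@5 deps=(3,3) exec_start@7 write@9

Answer: 3 3 5 7 9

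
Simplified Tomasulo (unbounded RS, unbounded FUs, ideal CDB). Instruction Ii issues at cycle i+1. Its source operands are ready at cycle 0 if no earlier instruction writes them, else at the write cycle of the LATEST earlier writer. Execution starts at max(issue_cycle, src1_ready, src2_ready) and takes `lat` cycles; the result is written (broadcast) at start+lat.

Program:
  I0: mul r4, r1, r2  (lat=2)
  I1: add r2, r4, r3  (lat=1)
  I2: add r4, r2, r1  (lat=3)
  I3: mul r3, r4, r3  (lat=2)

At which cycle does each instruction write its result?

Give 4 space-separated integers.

Answer: 3 4 7 9

Derivation:
I0 mul r4: issue@1 deps=(None,None) exec_start@1 write@3
I1 add r2: issue@2 deps=(0,None) exec_start@3 write@4
I2 add r4: issue@3 deps=(1,None) exec_start@4 write@7
I3 mul r3: issue@4 deps=(2,None) exec_start@7 write@9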